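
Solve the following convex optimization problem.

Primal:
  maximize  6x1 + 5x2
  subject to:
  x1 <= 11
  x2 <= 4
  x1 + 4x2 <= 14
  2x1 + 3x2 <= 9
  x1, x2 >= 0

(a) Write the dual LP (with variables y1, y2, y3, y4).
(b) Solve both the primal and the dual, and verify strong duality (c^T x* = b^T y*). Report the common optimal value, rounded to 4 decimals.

The standard primal-dual pair for 'max c^T x s.t. A x <= b, x >= 0' is:
  Dual:  min b^T y  s.t.  A^T y >= c,  y >= 0.

So the dual LP is:
  minimize  11y1 + 4y2 + 14y3 + 9y4
  subject to:
    y1 + y3 + 2y4 >= 6
    y2 + 4y3 + 3y4 >= 5
    y1, y2, y3, y4 >= 0

Solving the primal: x* = (4.5, 0).
  primal value c^T x* = 27.
Solving the dual: y* = (0, 0, 0, 3).
  dual value b^T y* = 27.
Strong duality: c^T x* = b^T y*. Confirmed.

27


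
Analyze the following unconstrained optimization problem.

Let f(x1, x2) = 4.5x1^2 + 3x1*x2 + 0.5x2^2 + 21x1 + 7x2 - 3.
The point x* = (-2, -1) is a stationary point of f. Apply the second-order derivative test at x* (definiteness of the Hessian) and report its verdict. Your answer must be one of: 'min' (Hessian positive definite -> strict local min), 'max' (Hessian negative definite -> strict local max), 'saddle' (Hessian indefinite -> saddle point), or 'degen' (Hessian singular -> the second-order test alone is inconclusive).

Compute the Hessian H = grad^2 f:
  H = [[9, 3], [3, 1]]
Verify stationarity: grad f(x*) = H x* + g = (0, 0).
Eigenvalues of H: 0, 10.
H has a zero eigenvalue (singular; positive semidefinite but not definite), so H is neither positive definite, negative definite, nor indefinite. The second-order test alone is inconclusive -> degen.
(Indeed, f is constant along the null direction of H through x*, so x* is not a strict local extremum.)

degen


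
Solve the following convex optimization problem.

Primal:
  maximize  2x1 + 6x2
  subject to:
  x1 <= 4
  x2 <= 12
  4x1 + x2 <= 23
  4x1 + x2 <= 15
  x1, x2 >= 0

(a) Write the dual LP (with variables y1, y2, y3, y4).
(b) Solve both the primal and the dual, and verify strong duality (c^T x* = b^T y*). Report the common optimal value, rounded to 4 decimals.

The standard primal-dual pair for 'max c^T x s.t. A x <= b, x >= 0' is:
  Dual:  min b^T y  s.t.  A^T y >= c,  y >= 0.

So the dual LP is:
  minimize  4y1 + 12y2 + 23y3 + 15y4
  subject to:
    y1 + 4y3 + 4y4 >= 2
    y2 + y3 + y4 >= 6
    y1, y2, y3, y4 >= 0

Solving the primal: x* = (0.75, 12).
  primal value c^T x* = 73.5.
Solving the dual: y* = (0, 5.5, 0, 0.5).
  dual value b^T y* = 73.5.
Strong duality: c^T x* = b^T y*. Confirmed.

73.5


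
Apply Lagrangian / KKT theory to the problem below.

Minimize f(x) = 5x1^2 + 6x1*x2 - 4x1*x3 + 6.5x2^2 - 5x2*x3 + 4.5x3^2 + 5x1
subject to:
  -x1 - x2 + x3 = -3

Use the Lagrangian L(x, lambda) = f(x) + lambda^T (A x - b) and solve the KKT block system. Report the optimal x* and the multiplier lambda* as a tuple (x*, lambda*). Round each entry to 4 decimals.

Form the Lagrangian:
  L(x, lambda) = (1/2) x^T Q x + c^T x + lambda^T (A x - b)
Stationarity (grad_x L = 0): Q x + c + A^T lambda = 0.
Primal feasibility: A x = b.

This gives the KKT block system:
  [ Q   A^T ] [ x     ]   [-c ]
  [ A    0  ] [ lambda ] = [ b ]

Solving the linear system:
  x*      = (0.5, 0.75, -1.75)
  lambda* = (21.5)
  f(x*)   = 33.5

x* = (0.5, 0.75, -1.75), lambda* = (21.5)


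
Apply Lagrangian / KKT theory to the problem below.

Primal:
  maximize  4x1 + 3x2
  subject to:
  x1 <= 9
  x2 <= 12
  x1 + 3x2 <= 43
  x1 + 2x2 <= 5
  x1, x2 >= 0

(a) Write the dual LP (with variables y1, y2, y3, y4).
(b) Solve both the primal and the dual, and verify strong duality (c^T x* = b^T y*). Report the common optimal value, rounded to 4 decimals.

The standard primal-dual pair for 'max c^T x s.t. A x <= b, x >= 0' is:
  Dual:  min b^T y  s.t.  A^T y >= c,  y >= 0.

So the dual LP is:
  minimize  9y1 + 12y2 + 43y3 + 5y4
  subject to:
    y1 + y3 + y4 >= 4
    y2 + 3y3 + 2y4 >= 3
    y1, y2, y3, y4 >= 0

Solving the primal: x* = (5, 0).
  primal value c^T x* = 20.
Solving the dual: y* = (0, 0, 0, 4).
  dual value b^T y* = 20.
Strong duality: c^T x* = b^T y*. Confirmed.

20


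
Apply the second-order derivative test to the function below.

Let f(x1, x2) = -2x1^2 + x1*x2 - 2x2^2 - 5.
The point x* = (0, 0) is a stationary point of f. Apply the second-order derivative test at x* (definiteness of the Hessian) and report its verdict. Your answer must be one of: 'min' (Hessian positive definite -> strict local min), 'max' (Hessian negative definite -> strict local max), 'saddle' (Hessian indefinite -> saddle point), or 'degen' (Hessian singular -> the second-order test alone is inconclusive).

Compute the Hessian H = grad^2 f:
  H = [[-4, 1], [1, -4]]
Verify stationarity: grad f(x*) = H x* + g = (0, 0).
Eigenvalues of H: -5, -3.
Both eigenvalues < 0, so H is negative definite -> x* is a strict local max.

max


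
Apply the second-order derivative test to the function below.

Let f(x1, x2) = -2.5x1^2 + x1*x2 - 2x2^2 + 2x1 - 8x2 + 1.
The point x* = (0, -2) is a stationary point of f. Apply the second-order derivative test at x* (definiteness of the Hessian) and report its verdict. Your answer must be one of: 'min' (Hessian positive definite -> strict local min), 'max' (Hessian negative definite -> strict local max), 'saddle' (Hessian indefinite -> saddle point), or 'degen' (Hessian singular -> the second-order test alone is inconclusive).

Compute the Hessian H = grad^2 f:
  H = [[-5, 1], [1, -4]]
Verify stationarity: grad f(x*) = H x* + g = (0, 0).
Eigenvalues of H: -5.618, -3.382.
Both eigenvalues < 0, so H is negative definite -> x* is a strict local max.

max


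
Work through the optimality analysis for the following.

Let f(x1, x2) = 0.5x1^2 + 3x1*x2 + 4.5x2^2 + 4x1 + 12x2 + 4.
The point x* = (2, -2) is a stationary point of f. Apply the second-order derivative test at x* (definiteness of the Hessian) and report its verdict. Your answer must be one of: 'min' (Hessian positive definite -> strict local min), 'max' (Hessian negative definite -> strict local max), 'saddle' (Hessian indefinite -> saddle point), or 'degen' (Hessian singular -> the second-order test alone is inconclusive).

Compute the Hessian H = grad^2 f:
  H = [[1, 3], [3, 9]]
Verify stationarity: grad f(x*) = H x* + g = (0, 0).
Eigenvalues of H: 0, 10.
H has a zero eigenvalue (singular; positive semidefinite but not definite), so H is neither positive definite, negative definite, nor indefinite. The second-order test alone is inconclusive -> degen.
(Indeed, f is constant along the null direction of H through x*, so x* is not a strict local extremum.)

degen


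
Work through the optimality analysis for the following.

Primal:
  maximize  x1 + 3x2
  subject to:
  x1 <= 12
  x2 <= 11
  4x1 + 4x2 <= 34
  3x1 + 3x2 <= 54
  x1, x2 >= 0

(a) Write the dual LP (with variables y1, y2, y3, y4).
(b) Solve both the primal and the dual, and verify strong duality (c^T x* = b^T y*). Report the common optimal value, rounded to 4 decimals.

The standard primal-dual pair for 'max c^T x s.t. A x <= b, x >= 0' is:
  Dual:  min b^T y  s.t.  A^T y >= c,  y >= 0.

So the dual LP is:
  minimize  12y1 + 11y2 + 34y3 + 54y4
  subject to:
    y1 + 4y3 + 3y4 >= 1
    y2 + 4y3 + 3y4 >= 3
    y1, y2, y3, y4 >= 0

Solving the primal: x* = (0, 8.5).
  primal value c^T x* = 25.5.
Solving the dual: y* = (0, 0, 0.75, 0).
  dual value b^T y* = 25.5.
Strong duality: c^T x* = b^T y*. Confirmed.

25.5


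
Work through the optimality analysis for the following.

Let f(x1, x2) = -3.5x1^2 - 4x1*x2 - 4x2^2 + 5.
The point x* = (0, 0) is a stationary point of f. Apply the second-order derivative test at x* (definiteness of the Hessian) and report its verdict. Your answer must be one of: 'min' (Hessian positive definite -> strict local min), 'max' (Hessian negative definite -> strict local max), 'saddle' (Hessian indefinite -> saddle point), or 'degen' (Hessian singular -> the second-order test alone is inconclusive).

Compute the Hessian H = grad^2 f:
  H = [[-7, -4], [-4, -8]]
Verify stationarity: grad f(x*) = H x* + g = (0, 0).
Eigenvalues of H: -11.5311, -3.4689.
Both eigenvalues < 0, so H is negative definite -> x* is a strict local max.

max


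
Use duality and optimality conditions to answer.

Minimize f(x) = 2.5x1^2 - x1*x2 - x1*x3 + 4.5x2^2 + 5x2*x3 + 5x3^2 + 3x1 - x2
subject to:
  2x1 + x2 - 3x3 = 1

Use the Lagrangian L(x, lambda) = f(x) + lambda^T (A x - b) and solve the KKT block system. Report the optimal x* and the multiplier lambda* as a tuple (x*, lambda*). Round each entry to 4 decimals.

Form the Lagrangian:
  L(x, lambda) = (1/2) x^T Q x + c^T x + lambda^T (A x - b)
Stationarity (grad_x L = 0): Q x + c + A^T lambda = 0.
Primal feasibility: A x = b.

This gives the KKT block system:
  [ Q   A^T ] [ x     ]   [-c ]
  [ A    0  ] [ lambda ] = [ b ]

Solving the linear system:
  x*      = (-0.3386, 0.3873, -0.43)
  lambda* = (-0.6748)
  f(x*)   = -0.3642

x* = (-0.3386, 0.3873, -0.43), lambda* = (-0.6748)


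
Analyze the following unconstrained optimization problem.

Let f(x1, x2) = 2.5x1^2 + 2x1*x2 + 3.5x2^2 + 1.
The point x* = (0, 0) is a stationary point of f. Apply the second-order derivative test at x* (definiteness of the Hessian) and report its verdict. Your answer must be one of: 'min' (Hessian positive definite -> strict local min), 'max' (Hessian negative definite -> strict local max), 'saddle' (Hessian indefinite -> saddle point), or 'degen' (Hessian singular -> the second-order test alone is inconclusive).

Compute the Hessian H = grad^2 f:
  H = [[5, 2], [2, 7]]
Verify stationarity: grad f(x*) = H x* + g = (0, 0).
Eigenvalues of H: 3.7639, 8.2361.
Both eigenvalues > 0, so H is positive definite -> x* is a strict local min.

min


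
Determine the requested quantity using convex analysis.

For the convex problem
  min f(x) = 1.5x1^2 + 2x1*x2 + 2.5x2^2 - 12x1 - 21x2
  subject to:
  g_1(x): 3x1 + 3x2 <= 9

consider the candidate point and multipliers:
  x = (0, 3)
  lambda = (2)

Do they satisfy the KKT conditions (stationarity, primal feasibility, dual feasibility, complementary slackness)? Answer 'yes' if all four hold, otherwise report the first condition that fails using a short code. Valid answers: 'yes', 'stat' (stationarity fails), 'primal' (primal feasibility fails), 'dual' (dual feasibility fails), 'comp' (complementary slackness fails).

Gradient of f: grad f(x) = Q x + c = (-6, -6)
Constraint values g_i(x) = a_i^T x - b_i:
  g_1((0, 3)) = 0
Stationarity residual: grad f(x) + sum_i lambda_i a_i = (0, 0)
  -> stationarity OK
Primal feasibility (all g_i <= 0): OK
Dual feasibility (all lambda_i >= 0): OK
Complementary slackness (lambda_i * g_i(x) = 0 for all i): OK

Verdict: yes, KKT holds.

yes


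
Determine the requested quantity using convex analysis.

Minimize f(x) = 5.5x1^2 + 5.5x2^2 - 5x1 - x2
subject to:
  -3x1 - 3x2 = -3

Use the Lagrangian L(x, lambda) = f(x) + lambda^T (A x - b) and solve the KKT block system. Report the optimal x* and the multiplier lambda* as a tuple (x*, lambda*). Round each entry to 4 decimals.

Form the Lagrangian:
  L(x, lambda) = (1/2) x^T Q x + c^T x + lambda^T (A x - b)
Stationarity (grad_x L = 0): Q x + c + A^T lambda = 0.
Primal feasibility: A x = b.

This gives the KKT block system:
  [ Q   A^T ] [ x     ]   [-c ]
  [ A    0  ] [ lambda ] = [ b ]

Solving the linear system:
  x*      = (0.6818, 0.3182)
  lambda* = (0.8333)
  f(x*)   = -0.6136

x* = (0.6818, 0.3182), lambda* = (0.8333)


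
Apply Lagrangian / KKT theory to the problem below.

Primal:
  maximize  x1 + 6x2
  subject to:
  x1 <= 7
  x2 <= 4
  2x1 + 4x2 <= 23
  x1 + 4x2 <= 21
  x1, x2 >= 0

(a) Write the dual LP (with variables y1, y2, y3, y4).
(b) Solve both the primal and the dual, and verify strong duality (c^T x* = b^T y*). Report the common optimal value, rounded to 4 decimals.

The standard primal-dual pair for 'max c^T x s.t. A x <= b, x >= 0' is:
  Dual:  min b^T y  s.t.  A^T y >= c,  y >= 0.

So the dual LP is:
  minimize  7y1 + 4y2 + 23y3 + 21y4
  subject to:
    y1 + 2y3 + y4 >= 1
    y2 + 4y3 + 4y4 >= 6
    y1, y2, y3, y4 >= 0

Solving the primal: x* = (3.5, 4).
  primal value c^T x* = 27.5.
Solving the dual: y* = (0, 4, 0.5, 0).
  dual value b^T y* = 27.5.
Strong duality: c^T x* = b^T y*. Confirmed.

27.5


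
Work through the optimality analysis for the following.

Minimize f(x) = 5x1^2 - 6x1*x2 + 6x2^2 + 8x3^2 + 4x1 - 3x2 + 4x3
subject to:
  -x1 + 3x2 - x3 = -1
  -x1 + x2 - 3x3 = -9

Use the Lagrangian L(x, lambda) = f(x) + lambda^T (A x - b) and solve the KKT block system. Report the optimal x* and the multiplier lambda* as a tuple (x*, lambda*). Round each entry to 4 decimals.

Form the Lagrangian:
  L(x, lambda) = (1/2) x^T Q x + c^T x + lambda^T (A x - b)
Stationarity (grad_x L = 0): Q x + c + A^T lambda = 0.
Primal feasibility: A x = b.

This gives the KKT block system:
  [ Q   A^T ] [ x     ]   [-c ]
  [ A    0  ] [ lambda ] = [ b ]

Solving the linear system:
  x*      = (1.4857, 1.1214, 2.8786)
  lambda* = (-6.8357, 18.9643)
  f(x*)   = 88.9679

x* = (1.4857, 1.1214, 2.8786), lambda* = (-6.8357, 18.9643)


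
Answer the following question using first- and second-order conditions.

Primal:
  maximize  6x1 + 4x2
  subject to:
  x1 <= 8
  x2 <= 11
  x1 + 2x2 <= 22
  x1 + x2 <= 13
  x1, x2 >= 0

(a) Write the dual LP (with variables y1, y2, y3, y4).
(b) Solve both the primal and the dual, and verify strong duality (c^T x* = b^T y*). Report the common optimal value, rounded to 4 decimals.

The standard primal-dual pair for 'max c^T x s.t. A x <= b, x >= 0' is:
  Dual:  min b^T y  s.t.  A^T y >= c,  y >= 0.

So the dual LP is:
  minimize  8y1 + 11y2 + 22y3 + 13y4
  subject to:
    y1 + y3 + y4 >= 6
    y2 + 2y3 + y4 >= 4
    y1, y2, y3, y4 >= 0

Solving the primal: x* = (8, 5).
  primal value c^T x* = 68.
Solving the dual: y* = (2, 0, 0, 4).
  dual value b^T y* = 68.
Strong duality: c^T x* = b^T y*. Confirmed.

68


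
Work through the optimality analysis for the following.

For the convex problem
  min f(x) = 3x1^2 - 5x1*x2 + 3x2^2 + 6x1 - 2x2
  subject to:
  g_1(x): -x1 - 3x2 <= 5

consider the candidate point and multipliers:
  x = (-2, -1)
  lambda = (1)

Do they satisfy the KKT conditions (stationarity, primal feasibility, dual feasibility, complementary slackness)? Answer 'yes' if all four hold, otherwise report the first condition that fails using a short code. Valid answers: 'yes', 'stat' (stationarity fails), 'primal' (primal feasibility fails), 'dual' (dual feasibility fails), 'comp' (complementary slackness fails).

Gradient of f: grad f(x) = Q x + c = (-1, 2)
Constraint values g_i(x) = a_i^T x - b_i:
  g_1((-2, -1)) = 0
Stationarity residual: grad f(x) + sum_i lambda_i a_i = (-2, -1)
  -> stationarity FAILS
Primal feasibility (all g_i <= 0): OK
Dual feasibility (all lambda_i >= 0): OK
Complementary slackness (lambda_i * g_i(x) = 0 for all i): OK

Verdict: the first failing condition is stationarity -> stat.

stat


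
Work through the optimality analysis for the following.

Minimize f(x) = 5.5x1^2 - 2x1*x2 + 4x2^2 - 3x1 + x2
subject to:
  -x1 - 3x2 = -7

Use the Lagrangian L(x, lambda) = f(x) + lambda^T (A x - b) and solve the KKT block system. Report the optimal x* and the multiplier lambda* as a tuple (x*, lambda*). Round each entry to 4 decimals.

Form the Lagrangian:
  L(x, lambda) = (1/2) x^T Q x + c^T x + lambda^T (A x - b)
Stationarity (grad_x L = 0): Q x + c + A^T lambda = 0.
Primal feasibility: A x = b.

This gives the KKT block system:
  [ Q   A^T ] [ x     ]   [-c ]
  [ A    0  ] [ lambda ] = [ b ]

Solving the linear system:
  x*      = (1.0756, 1.9748)
  lambda* = (4.8824)
  f(x*)   = 16.4622

x* = (1.0756, 1.9748), lambda* = (4.8824)


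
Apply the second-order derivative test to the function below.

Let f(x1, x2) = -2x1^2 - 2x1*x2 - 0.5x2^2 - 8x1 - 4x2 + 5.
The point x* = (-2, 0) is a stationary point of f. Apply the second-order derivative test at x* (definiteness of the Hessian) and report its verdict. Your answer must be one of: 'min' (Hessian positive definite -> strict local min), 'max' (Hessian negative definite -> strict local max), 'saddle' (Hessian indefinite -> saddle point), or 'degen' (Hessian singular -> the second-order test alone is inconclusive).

Compute the Hessian H = grad^2 f:
  H = [[-4, -2], [-2, -1]]
Verify stationarity: grad f(x*) = H x* + g = (0, 0).
Eigenvalues of H: -5, 0.
H has a zero eigenvalue (singular; negative semidefinite but not definite), so H is neither positive definite, negative definite, nor indefinite. The second-order test alone is inconclusive -> degen.
(Indeed, f is constant along the null direction of H through x*, so x* is not a strict local extremum.)

degen


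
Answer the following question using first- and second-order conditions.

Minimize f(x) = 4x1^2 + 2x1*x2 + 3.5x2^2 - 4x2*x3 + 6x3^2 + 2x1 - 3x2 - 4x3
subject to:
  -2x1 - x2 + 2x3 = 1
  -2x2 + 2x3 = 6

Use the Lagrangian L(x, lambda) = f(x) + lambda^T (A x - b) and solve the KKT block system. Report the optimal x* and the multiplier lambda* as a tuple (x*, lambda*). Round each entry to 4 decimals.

Form the Lagrangian:
  L(x, lambda) = (1/2) x^T Q x + c^T x + lambda^T (A x - b)
Stationarity (grad_x L = 0): Q x + c + A^T lambda = 0.
Primal feasibility: A x = b.

This gives the KKT block system:
  [ Q   A^T ] [ x     ]   [-c ]
  [ A    0  ] [ lambda ] = [ b ]

Solving the linear system:
  x*      = (1.4, -2.2, 0.8)
  lambda* = (4.4, -11.6)
  f(x*)   = 35.7

x* = (1.4, -2.2, 0.8), lambda* = (4.4, -11.6)


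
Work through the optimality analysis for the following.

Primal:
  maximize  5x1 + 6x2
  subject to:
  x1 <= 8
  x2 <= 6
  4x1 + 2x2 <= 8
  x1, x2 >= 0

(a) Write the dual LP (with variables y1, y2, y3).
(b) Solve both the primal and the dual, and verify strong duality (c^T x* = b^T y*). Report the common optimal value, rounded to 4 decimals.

The standard primal-dual pair for 'max c^T x s.t. A x <= b, x >= 0' is:
  Dual:  min b^T y  s.t.  A^T y >= c,  y >= 0.

So the dual LP is:
  minimize  8y1 + 6y2 + 8y3
  subject to:
    y1 + 4y3 >= 5
    y2 + 2y3 >= 6
    y1, y2, y3 >= 0

Solving the primal: x* = (0, 4).
  primal value c^T x* = 24.
Solving the dual: y* = (0, 0, 3).
  dual value b^T y* = 24.
Strong duality: c^T x* = b^T y*. Confirmed.

24


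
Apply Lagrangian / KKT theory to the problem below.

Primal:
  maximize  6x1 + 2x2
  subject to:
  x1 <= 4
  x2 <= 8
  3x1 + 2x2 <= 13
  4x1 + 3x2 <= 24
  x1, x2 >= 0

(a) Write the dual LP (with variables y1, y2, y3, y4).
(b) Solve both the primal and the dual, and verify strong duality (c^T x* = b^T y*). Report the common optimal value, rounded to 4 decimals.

The standard primal-dual pair for 'max c^T x s.t. A x <= b, x >= 0' is:
  Dual:  min b^T y  s.t.  A^T y >= c,  y >= 0.

So the dual LP is:
  minimize  4y1 + 8y2 + 13y3 + 24y4
  subject to:
    y1 + 3y3 + 4y4 >= 6
    y2 + 2y3 + 3y4 >= 2
    y1, y2, y3, y4 >= 0

Solving the primal: x* = (4, 0.5).
  primal value c^T x* = 25.
Solving the dual: y* = (3, 0, 1, 0).
  dual value b^T y* = 25.
Strong duality: c^T x* = b^T y*. Confirmed.

25


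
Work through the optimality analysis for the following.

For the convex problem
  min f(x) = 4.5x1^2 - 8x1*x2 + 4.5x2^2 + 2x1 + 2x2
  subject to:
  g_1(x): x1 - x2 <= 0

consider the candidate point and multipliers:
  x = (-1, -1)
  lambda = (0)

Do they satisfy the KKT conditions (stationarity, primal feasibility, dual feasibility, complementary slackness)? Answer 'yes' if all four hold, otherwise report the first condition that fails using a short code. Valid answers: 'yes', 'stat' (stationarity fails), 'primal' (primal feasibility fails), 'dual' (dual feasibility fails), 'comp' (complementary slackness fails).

Gradient of f: grad f(x) = Q x + c = (1, 1)
Constraint values g_i(x) = a_i^T x - b_i:
  g_1((-1, -1)) = 0
Stationarity residual: grad f(x) + sum_i lambda_i a_i = (1, 1)
  -> stationarity FAILS
Primal feasibility (all g_i <= 0): OK
Dual feasibility (all lambda_i >= 0): OK
Complementary slackness (lambda_i * g_i(x) = 0 for all i): OK

Verdict: the first failing condition is stationarity -> stat.

stat


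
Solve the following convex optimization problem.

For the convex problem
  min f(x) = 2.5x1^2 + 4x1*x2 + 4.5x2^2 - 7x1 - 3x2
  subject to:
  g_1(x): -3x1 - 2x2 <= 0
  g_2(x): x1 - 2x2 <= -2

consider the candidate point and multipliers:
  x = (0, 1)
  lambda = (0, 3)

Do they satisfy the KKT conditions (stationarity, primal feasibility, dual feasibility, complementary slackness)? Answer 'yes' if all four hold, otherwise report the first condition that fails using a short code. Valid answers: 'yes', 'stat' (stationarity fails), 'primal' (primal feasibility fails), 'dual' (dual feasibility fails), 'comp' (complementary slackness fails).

Gradient of f: grad f(x) = Q x + c = (-3, 6)
Constraint values g_i(x) = a_i^T x - b_i:
  g_1((0, 1)) = -2
  g_2((0, 1)) = 0
Stationarity residual: grad f(x) + sum_i lambda_i a_i = (0, 0)
  -> stationarity OK
Primal feasibility (all g_i <= 0): OK
Dual feasibility (all lambda_i >= 0): OK
Complementary slackness (lambda_i * g_i(x) = 0 for all i): OK

Verdict: yes, KKT holds.

yes


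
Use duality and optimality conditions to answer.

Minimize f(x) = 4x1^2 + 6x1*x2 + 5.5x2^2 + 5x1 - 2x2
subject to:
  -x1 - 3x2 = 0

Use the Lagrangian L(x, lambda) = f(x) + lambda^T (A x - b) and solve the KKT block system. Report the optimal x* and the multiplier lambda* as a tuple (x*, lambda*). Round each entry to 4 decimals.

Form the Lagrangian:
  L(x, lambda) = (1/2) x^T Q x + c^T x + lambda^T (A x - b)
Stationarity (grad_x L = 0): Q x + c + A^T lambda = 0.
Primal feasibility: A x = b.

This gives the KKT block system:
  [ Q   A^T ] [ x     ]   [-c ]
  [ A    0  ] [ lambda ] = [ b ]

Solving the linear system:
  x*      = (-1.0851, 0.3617)
  lambda* = (-1.5106)
  f(x*)   = -3.0745

x* = (-1.0851, 0.3617), lambda* = (-1.5106)


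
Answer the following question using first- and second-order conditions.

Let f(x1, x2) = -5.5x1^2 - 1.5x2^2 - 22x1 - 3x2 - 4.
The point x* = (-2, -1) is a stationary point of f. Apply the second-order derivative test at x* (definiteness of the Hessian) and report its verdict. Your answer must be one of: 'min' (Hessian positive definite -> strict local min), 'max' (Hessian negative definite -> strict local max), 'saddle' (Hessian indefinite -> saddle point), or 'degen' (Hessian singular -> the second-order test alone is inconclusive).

Compute the Hessian H = grad^2 f:
  H = [[-11, 0], [0, -3]]
Verify stationarity: grad f(x*) = H x* + g = (0, 0).
Eigenvalues of H: -11, -3.
Both eigenvalues < 0, so H is negative definite -> x* is a strict local max.

max


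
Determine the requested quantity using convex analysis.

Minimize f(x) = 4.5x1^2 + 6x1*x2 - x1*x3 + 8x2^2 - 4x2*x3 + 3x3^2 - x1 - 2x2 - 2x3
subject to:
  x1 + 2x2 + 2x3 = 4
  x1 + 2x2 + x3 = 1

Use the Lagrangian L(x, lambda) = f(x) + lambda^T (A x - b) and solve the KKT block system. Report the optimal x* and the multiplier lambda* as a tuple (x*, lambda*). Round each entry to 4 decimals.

Form the Lagrangian:
  L(x, lambda) = (1/2) x^T Q x + c^T x + lambda^T (A x - b)
Stationarity (grad_x L = 0): Q x + c + A^T lambda = 0.
Primal feasibility: A x = b.

This gives the KKT block system:
  [ Q   A^T ] [ x     ]   [-c ]
  [ A    0  ] [ lambda ] = [ b ]

Solving the linear system:
  x*      = (-0.7143, -0.6429, 3)
  lambda* = (-33.5714, 47.8571)
  f(x*)   = 41.2143

x* = (-0.7143, -0.6429, 3), lambda* = (-33.5714, 47.8571)


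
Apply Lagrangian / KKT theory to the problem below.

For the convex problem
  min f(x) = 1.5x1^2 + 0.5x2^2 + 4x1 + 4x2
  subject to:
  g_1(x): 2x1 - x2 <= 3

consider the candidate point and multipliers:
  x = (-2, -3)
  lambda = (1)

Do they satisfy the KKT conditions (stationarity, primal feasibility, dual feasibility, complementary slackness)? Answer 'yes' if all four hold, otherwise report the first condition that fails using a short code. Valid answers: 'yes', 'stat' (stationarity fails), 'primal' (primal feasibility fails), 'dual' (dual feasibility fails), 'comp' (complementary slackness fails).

Gradient of f: grad f(x) = Q x + c = (-2, 1)
Constraint values g_i(x) = a_i^T x - b_i:
  g_1((-2, -3)) = -4
Stationarity residual: grad f(x) + sum_i lambda_i a_i = (0, 0)
  -> stationarity OK
Primal feasibility (all g_i <= 0): OK
Dual feasibility (all lambda_i >= 0): OK
Complementary slackness (lambda_i * g_i(x) = 0 for all i): FAILS

Verdict: the first failing condition is complementary_slackness -> comp.

comp


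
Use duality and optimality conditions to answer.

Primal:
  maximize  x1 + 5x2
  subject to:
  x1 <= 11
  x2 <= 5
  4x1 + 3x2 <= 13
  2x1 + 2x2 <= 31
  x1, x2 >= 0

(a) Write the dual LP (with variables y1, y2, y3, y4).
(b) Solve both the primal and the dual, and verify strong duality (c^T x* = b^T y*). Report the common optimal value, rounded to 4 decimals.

The standard primal-dual pair for 'max c^T x s.t. A x <= b, x >= 0' is:
  Dual:  min b^T y  s.t.  A^T y >= c,  y >= 0.

So the dual LP is:
  minimize  11y1 + 5y2 + 13y3 + 31y4
  subject to:
    y1 + 4y3 + 2y4 >= 1
    y2 + 3y3 + 2y4 >= 5
    y1, y2, y3, y4 >= 0

Solving the primal: x* = (0, 4.3333).
  primal value c^T x* = 21.6667.
Solving the dual: y* = (0, 0, 1.6667, 0).
  dual value b^T y* = 21.6667.
Strong duality: c^T x* = b^T y*. Confirmed.

21.6667


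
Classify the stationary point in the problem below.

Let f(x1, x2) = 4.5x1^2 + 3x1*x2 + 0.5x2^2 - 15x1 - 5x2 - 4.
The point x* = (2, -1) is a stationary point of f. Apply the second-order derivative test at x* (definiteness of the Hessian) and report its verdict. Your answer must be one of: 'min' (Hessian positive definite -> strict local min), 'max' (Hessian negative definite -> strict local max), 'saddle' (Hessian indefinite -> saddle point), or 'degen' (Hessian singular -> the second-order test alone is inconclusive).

Compute the Hessian H = grad^2 f:
  H = [[9, 3], [3, 1]]
Verify stationarity: grad f(x*) = H x* + g = (0, 0).
Eigenvalues of H: 0, 10.
H has a zero eigenvalue (singular; positive semidefinite but not definite), so H is neither positive definite, negative definite, nor indefinite. The second-order test alone is inconclusive -> degen.
(Indeed, f is constant along the null direction of H through x*, so x* is not a strict local extremum.)

degen


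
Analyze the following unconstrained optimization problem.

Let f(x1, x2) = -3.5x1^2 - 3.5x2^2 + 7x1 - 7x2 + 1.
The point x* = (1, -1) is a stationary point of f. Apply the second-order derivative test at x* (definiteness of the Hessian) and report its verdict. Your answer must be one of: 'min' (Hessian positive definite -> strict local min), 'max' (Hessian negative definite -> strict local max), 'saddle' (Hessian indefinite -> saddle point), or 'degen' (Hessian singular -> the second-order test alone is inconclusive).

Compute the Hessian H = grad^2 f:
  H = [[-7, 0], [0, -7]]
Verify stationarity: grad f(x*) = H x* + g = (0, 0).
Eigenvalues of H: -7, -7.
Both eigenvalues < 0, so H is negative definite -> x* is a strict local max.

max


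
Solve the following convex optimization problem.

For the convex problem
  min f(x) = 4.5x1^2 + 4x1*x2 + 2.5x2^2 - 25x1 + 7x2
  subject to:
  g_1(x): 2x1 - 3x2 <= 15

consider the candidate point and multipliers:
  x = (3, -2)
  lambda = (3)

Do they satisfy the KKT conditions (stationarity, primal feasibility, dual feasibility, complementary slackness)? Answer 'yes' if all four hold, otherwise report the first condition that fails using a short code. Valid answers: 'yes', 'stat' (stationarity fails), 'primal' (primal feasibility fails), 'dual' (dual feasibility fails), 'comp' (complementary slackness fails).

Gradient of f: grad f(x) = Q x + c = (-6, 9)
Constraint values g_i(x) = a_i^T x - b_i:
  g_1((3, -2)) = -3
Stationarity residual: grad f(x) + sum_i lambda_i a_i = (0, 0)
  -> stationarity OK
Primal feasibility (all g_i <= 0): OK
Dual feasibility (all lambda_i >= 0): OK
Complementary slackness (lambda_i * g_i(x) = 0 for all i): FAILS

Verdict: the first failing condition is complementary_slackness -> comp.

comp


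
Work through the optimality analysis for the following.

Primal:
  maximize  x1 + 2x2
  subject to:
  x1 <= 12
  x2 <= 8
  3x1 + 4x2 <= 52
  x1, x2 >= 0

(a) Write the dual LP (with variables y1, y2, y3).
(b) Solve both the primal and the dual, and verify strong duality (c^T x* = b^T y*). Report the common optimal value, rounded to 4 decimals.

The standard primal-dual pair for 'max c^T x s.t. A x <= b, x >= 0' is:
  Dual:  min b^T y  s.t.  A^T y >= c,  y >= 0.

So the dual LP is:
  minimize  12y1 + 8y2 + 52y3
  subject to:
    y1 + 3y3 >= 1
    y2 + 4y3 >= 2
    y1, y2, y3 >= 0

Solving the primal: x* = (6.6667, 8).
  primal value c^T x* = 22.6667.
Solving the dual: y* = (0, 0.6667, 0.3333).
  dual value b^T y* = 22.6667.
Strong duality: c^T x* = b^T y*. Confirmed.

22.6667


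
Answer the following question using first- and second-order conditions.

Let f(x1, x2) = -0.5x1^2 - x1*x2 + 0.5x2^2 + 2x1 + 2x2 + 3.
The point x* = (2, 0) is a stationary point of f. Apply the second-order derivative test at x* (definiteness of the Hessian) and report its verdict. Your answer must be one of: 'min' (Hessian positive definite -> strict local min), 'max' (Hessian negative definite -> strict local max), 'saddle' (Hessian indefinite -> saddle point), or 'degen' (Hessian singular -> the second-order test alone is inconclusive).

Compute the Hessian H = grad^2 f:
  H = [[-1, -1], [-1, 1]]
Verify stationarity: grad f(x*) = H x* + g = (0, 0).
Eigenvalues of H: -1.4142, 1.4142.
Eigenvalues have mixed signs, so H is indefinite -> x* is a saddle point.

saddle


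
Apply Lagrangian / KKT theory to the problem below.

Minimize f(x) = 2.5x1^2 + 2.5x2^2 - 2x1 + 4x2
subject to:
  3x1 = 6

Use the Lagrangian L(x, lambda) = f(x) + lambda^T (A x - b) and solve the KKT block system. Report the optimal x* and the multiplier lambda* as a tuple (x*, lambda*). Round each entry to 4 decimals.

Form the Lagrangian:
  L(x, lambda) = (1/2) x^T Q x + c^T x + lambda^T (A x - b)
Stationarity (grad_x L = 0): Q x + c + A^T lambda = 0.
Primal feasibility: A x = b.

This gives the KKT block system:
  [ Q   A^T ] [ x     ]   [-c ]
  [ A    0  ] [ lambda ] = [ b ]

Solving the linear system:
  x*      = (2, -0.8)
  lambda* = (-2.6667)
  f(x*)   = 4.4

x* = (2, -0.8), lambda* = (-2.6667)


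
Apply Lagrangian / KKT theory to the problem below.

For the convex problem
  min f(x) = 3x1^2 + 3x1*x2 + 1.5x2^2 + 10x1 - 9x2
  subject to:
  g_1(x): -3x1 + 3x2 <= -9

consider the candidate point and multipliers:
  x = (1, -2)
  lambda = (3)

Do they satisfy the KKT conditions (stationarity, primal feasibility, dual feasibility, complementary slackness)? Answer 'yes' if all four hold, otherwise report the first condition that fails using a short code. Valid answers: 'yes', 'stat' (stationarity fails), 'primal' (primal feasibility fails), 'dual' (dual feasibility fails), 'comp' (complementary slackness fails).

Gradient of f: grad f(x) = Q x + c = (10, -12)
Constraint values g_i(x) = a_i^T x - b_i:
  g_1((1, -2)) = 0
Stationarity residual: grad f(x) + sum_i lambda_i a_i = (1, -3)
  -> stationarity FAILS
Primal feasibility (all g_i <= 0): OK
Dual feasibility (all lambda_i >= 0): OK
Complementary slackness (lambda_i * g_i(x) = 0 for all i): OK

Verdict: the first failing condition is stationarity -> stat.

stat


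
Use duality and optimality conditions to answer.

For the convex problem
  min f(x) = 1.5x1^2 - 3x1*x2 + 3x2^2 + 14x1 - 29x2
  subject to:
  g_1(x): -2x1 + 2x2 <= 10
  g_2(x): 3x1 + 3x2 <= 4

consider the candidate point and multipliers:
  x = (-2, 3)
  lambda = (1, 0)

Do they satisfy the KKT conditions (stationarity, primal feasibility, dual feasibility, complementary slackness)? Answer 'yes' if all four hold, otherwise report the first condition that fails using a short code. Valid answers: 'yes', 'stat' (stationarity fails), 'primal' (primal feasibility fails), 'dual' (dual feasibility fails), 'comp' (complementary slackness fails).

Gradient of f: grad f(x) = Q x + c = (-1, -5)
Constraint values g_i(x) = a_i^T x - b_i:
  g_1((-2, 3)) = 0
  g_2((-2, 3)) = -1
Stationarity residual: grad f(x) + sum_i lambda_i a_i = (-3, -3)
  -> stationarity FAILS
Primal feasibility (all g_i <= 0): OK
Dual feasibility (all lambda_i >= 0): OK
Complementary slackness (lambda_i * g_i(x) = 0 for all i): OK

Verdict: the first failing condition is stationarity -> stat.

stat


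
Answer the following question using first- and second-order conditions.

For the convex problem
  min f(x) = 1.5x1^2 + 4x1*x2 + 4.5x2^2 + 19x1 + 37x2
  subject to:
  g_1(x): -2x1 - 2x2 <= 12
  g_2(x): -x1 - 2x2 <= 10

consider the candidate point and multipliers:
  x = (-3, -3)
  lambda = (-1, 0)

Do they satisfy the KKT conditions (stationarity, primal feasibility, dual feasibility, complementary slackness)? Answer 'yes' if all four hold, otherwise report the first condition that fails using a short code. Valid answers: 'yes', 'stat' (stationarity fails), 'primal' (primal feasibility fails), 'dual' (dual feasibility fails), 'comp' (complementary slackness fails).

Gradient of f: grad f(x) = Q x + c = (-2, -2)
Constraint values g_i(x) = a_i^T x - b_i:
  g_1((-3, -3)) = 0
  g_2((-3, -3)) = -1
Stationarity residual: grad f(x) + sum_i lambda_i a_i = (0, 0)
  -> stationarity OK
Primal feasibility (all g_i <= 0): OK
Dual feasibility (all lambda_i >= 0): FAILS
Complementary slackness (lambda_i * g_i(x) = 0 for all i): OK

Verdict: the first failing condition is dual_feasibility -> dual.

dual


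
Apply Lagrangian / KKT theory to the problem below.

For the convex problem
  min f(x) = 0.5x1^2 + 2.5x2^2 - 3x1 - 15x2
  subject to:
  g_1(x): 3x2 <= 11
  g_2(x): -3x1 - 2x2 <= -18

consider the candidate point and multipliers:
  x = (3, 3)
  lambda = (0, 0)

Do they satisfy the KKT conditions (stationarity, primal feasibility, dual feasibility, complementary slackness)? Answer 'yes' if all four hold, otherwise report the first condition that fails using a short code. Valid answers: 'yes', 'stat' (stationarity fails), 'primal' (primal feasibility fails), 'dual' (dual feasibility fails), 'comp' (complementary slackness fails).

Gradient of f: grad f(x) = Q x + c = (0, 0)
Constraint values g_i(x) = a_i^T x - b_i:
  g_1((3, 3)) = -2
  g_2((3, 3)) = 3
Stationarity residual: grad f(x) + sum_i lambda_i a_i = (0, 0)
  -> stationarity OK
Primal feasibility (all g_i <= 0): FAILS
Dual feasibility (all lambda_i >= 0): OK
Complementary slackness (lambda_i * g_i(x) = 0 for all i): OK

Verdict: the first failing condition is primal_feasibility -> primal.

primal


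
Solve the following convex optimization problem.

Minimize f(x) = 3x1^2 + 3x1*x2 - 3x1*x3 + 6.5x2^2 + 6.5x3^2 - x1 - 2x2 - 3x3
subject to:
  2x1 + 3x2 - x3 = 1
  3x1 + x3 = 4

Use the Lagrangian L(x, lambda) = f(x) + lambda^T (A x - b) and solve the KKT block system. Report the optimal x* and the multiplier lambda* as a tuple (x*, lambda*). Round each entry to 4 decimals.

Form the Lagrangian:
  L(x, lambda) = (1/2) x^T Q x + c^T x + lambda^T (A x - b)
Stationarity (grad_x L = 0): Q x + c + A^T lambda = 0.
Primal feasibility: A x = b.

This gives the KKT block system:
  [ Q   A^T ] [ x     ]   [-c ]
  [ A    0  ] [ lambda ] = [ b ]

Solving the linear system:
  x*      = (1.1237, -0.2061, 0.629)
  lambda* = (0.4362, -1.3697)
  f(x*)   = 1.2221

x* = (1.1237, -0.2061, 0.629), lambda* = (0.4362, -1.3697)


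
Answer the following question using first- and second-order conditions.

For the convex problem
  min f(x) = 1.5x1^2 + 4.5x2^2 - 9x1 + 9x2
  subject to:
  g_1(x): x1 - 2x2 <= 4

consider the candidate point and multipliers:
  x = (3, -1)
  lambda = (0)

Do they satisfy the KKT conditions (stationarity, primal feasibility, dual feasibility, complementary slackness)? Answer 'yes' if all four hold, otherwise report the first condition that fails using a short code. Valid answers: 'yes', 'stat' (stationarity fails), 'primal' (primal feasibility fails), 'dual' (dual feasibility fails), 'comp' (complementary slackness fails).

Gradient of f: grad f(x) = Q x + c = (0, 0)
Constraint values g_i(x) = a_i^T x - b_i:
  g_1((3, -1)) = 1
Stationarity residual: grad f(x) + sum_i lambda_i a_i = (0, 0)
  -> stationarity OK
Primal feasibility (all g_i <= 0): FAILS
Dual feasibility (all lambda_i >= 0): OK
Complementary slackness (lambda_i * g_i(x) = 0 for all i): OK

Verdict: the first failing condition is primal_feasibility -> primal.

primal


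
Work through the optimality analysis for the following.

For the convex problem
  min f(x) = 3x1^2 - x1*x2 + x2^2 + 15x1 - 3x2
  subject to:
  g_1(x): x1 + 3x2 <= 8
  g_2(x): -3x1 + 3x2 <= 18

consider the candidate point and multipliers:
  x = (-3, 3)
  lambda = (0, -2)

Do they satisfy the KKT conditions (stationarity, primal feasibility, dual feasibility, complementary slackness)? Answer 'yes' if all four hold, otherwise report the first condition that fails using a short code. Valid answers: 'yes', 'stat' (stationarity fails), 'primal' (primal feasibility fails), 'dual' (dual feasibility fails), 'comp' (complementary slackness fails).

Gradient of f: grad f(x) = Q x + c = (-6, 6)
Constraint values g_i(x) = a_i^T x - b_i:
  g_1((-3, 3)) = -2
  g_2((-3, 3)) = 0
Stationarity residual: grad f(x) + sum_i lambda_i a_i = (0, 0)
  -> stationarity OK
Primal feasibility (all g_i <= 0): OK
Dual feasibility (all lambda_i >= 0): FAILS
Complementary slackness (lambda_i * g_i(x) = 0 for all i): OK

Verdict: the first failing condition is dual_feasibility -> dual.

dual


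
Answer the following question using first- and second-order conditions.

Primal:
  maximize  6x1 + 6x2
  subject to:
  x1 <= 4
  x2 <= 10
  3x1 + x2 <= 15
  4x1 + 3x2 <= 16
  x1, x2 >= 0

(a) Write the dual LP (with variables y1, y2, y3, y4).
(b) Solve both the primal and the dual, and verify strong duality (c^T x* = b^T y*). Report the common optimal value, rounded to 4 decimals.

The standard primal-dual pair for 'max c^T x s.t. A x <= b, x >= 0' is:
  Dual:  min b^T y  s.t.  A^T y >= c,  y >= 0.

So the dual LP is:
  minimize  4y1 + 10y2 + 15y3 + 16y4
  subject to:
    y1 + 3y3 + 4y4 >= 6
    y2 + y3 + 3y4 >= 6
    y1, y2, y3, y4 >= 0

Solving the primal: x* = (0, 5.3333).
  primal value c^T x* = 32.
Solving the dual: y* = (0, 0, 0, 2).
  dual value b^T y* = 32.
Strong duality: c^T x* = b^T y*. Confirmed.

32


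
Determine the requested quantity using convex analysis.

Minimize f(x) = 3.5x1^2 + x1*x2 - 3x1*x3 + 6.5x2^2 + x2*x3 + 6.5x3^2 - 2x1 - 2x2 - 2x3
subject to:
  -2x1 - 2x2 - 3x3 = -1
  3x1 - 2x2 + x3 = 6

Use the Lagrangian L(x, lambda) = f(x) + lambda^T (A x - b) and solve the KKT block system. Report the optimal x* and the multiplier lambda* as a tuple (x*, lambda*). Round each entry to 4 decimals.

Form the Lagrangian:
  L(x, lambda) = (1/2) x^T Q x + c^T x + lambda^T (A x - b)
Stationarity (grad_x L = 0): Q x + c + A^T lambda = 0.
Primal feasibility: A x = b.

This gives the KKT block system:
  [ Q   A^T ] [ x     ]   [-c ]
  [ A    0  ] [ lambda ] = [ b ]

Solving the linear system:
  x*      = (1.2869, -0.9989, 0.1413)
  lambda* = (-2.9503, -3.8287)
  f(x*)   = 9.5816

x* = (1.2869, -0.9989, 0.1413), lambda* = (-2.9503, -3.8287)


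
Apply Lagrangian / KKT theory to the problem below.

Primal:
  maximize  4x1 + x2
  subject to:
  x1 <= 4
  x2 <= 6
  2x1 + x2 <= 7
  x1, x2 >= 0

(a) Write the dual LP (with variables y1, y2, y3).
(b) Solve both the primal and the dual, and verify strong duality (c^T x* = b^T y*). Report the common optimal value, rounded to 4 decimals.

The standard primal-dual pair for 'max c^T x s.t. A x <= b, x >= 0' is:
  Dual:  min b^T y  s.t.  A^T y >= c,  y >= 0.

So the dual LP is:
  minimize  4y1 + 6y2 + 7y3
  subject to:
    y1 + 2y3 >= 4
    y2 + y3 >= 1
    y1, y2, y3 >= 0

Solving the primal: x* = (3.5, 0).
  primal value c^T x* = 14.
Solving the dual: y* = (0, 0, 2).
  dual value b^T y* = 14.
Strong duality: c^T x* = b^T y*. Confirmed.

14


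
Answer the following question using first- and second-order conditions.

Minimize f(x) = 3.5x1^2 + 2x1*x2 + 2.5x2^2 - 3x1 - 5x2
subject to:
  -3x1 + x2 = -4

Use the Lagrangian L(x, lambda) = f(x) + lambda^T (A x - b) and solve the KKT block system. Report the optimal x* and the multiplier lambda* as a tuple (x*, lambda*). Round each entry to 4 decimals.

Form the Lagrangian:
  L(x, lambda) = (1/2) x^T Q x + c^T x + lambda^T (A x - b)
Stationarity (grad_x L = 0): Q x + c + A^T lambda = 0.
Primal feasibility: A x = b.

This gives the KKT block system:
  [ Q   A^T ] [ x     ]   [-c ]
  [ A    0  ] [ lambda ] = [ b ]

Solving the linear system:
  x*      = (1.3438, 0.0312)
  lambda* = (2.1563)
  f(x*)   = 2.2188

x* = (1.3438, 0.0312), lambda* = (2.1563)
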